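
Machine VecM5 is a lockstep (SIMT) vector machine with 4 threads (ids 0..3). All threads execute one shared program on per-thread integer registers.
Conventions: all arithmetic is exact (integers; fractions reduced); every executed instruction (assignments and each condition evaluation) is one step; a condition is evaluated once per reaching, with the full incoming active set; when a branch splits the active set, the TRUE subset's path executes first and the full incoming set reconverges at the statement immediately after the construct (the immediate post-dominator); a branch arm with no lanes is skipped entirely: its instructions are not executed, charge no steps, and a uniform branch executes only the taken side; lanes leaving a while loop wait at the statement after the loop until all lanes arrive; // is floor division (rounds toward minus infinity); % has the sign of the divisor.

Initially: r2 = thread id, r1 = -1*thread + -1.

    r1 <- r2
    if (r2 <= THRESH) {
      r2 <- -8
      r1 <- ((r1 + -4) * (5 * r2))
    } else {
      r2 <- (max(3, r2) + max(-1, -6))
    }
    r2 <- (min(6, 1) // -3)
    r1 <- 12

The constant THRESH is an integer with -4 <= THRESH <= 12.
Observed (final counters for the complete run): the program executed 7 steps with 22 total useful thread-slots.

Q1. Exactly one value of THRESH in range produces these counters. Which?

Answer: THRESH = 1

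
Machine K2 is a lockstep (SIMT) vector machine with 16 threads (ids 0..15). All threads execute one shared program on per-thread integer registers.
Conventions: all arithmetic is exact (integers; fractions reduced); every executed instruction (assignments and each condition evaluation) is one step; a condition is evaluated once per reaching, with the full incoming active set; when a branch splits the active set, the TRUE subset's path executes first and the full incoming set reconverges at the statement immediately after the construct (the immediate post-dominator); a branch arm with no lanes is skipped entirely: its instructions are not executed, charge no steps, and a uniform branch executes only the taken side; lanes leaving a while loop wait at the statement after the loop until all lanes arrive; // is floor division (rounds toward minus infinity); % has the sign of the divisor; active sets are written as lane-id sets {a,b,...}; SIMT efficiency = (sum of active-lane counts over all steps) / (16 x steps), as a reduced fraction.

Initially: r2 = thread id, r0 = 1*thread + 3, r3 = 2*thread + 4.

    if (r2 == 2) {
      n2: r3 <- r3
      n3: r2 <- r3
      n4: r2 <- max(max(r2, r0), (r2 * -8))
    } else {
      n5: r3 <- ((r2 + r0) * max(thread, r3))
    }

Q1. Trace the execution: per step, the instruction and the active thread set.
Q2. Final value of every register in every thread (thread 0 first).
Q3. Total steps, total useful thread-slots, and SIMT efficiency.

step 0: eval (r2 == 2)               {0,1,2,3,4,5,6,7,8,9,10,11,12,13,14,15}
step 1: r3 <- r3                     {2}
step 2: r2 <- r3                     {2}
step 3: r2 <- max(max(r2, r0), (r2 * -8)) {2}
step 4: r3 <- ((r2 + r0) * max(thread, r3)) {0,1,3,4,5,6,7,8,9,10,11,12,13,14,15}

Answer: 5 steps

r2: 0,1,8,3,4,5,6,7,8,9,10,11,12,13,14,15
r0: 3,4,5,6,7,8,9,10,11,12,13,14,15,16,17,18
r3: 12,30,8,90,132,182,240,306,380,462,552,650,756,870,992,1122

steps = 5; useful = 34; efficiency = 34/80 = 17/40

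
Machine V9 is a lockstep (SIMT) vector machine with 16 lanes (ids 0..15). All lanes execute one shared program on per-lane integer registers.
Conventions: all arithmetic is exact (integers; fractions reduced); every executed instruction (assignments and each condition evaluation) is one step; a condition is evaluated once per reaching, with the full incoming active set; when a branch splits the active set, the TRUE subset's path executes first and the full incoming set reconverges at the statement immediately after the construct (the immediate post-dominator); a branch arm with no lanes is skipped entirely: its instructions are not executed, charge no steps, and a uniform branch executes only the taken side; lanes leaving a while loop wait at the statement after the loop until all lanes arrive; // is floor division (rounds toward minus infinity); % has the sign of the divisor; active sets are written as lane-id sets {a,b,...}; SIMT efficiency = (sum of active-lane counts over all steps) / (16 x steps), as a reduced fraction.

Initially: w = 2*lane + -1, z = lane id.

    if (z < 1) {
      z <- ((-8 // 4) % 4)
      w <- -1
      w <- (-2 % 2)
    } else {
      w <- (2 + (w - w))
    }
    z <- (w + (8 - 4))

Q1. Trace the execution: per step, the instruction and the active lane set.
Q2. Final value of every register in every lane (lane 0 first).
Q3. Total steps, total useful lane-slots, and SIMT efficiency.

step 0: eval (z < 1)                 {0,1,2,3,4,5,6,7,8,9,10,11,12,13,14,15}
step 1: z <- ((-8 // 4) % 4)         {0}
step 2: w <- -1                      {0}
step 3: w <- (-2 % 2)                {0}
step 4: w <- (2 + (w - w))           {1,2,3,4,5,6,7,8,9,10,11,12,13,14,15}
step 5: z <- (w + (8 - 4))           {0,1,2,3,4,5,6,7,8,9,10,11,12,13,14,15}

Answer: 6 steps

w: 0,2,2,2,2,2,2,2,2,2,2,2,2,2,2,2
z: 4,6,6,6,6,6,6,6,6,6,6,6,6,6,6,6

steps = 6; useful = 50; efficiency = 50/96 = 25/48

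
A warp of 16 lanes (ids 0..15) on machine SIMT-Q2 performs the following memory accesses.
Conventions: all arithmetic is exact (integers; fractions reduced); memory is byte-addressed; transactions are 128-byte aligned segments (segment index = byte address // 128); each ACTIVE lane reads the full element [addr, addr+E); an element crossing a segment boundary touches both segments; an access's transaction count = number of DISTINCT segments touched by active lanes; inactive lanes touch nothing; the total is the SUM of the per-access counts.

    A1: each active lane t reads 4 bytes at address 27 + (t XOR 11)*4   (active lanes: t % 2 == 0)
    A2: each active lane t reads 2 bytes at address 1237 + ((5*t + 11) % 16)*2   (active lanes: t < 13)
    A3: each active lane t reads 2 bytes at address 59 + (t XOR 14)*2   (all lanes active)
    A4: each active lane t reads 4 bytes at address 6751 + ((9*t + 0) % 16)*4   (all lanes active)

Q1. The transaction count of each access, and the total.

A1: 1 transaction
A2: 1 transaction
A3: 1 transaction
A4: 2 transactions

Answer: 1,1,1,2; total 5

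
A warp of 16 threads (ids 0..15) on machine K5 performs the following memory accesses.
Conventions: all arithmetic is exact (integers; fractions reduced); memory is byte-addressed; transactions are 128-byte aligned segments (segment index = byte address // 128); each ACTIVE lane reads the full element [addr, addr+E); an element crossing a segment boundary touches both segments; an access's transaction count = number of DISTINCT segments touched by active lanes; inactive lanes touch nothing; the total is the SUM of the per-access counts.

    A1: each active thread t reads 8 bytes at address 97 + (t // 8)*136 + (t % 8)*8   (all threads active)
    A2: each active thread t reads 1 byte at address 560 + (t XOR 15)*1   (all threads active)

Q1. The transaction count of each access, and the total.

A1: 3 transactions
A2: 1 transaction

Answer: 3,1; total 4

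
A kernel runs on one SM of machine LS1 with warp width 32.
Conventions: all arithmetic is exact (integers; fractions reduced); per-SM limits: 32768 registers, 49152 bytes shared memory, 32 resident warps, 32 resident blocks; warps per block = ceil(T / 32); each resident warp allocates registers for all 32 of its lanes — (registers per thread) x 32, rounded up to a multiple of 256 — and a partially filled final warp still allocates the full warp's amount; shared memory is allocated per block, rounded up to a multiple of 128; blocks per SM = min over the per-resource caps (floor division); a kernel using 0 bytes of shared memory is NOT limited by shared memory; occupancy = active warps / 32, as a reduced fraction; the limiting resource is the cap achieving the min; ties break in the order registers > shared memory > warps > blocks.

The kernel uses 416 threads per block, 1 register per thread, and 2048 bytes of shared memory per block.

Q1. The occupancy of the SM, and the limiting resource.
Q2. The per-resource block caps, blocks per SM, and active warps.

Answer: occupancy 13/16, limited by warps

registers: 9 blocks
shared memory: 24 blocks
warps: 2 blocks
blocks: 32 blocks

Answer: 2 blocks, 26 active warps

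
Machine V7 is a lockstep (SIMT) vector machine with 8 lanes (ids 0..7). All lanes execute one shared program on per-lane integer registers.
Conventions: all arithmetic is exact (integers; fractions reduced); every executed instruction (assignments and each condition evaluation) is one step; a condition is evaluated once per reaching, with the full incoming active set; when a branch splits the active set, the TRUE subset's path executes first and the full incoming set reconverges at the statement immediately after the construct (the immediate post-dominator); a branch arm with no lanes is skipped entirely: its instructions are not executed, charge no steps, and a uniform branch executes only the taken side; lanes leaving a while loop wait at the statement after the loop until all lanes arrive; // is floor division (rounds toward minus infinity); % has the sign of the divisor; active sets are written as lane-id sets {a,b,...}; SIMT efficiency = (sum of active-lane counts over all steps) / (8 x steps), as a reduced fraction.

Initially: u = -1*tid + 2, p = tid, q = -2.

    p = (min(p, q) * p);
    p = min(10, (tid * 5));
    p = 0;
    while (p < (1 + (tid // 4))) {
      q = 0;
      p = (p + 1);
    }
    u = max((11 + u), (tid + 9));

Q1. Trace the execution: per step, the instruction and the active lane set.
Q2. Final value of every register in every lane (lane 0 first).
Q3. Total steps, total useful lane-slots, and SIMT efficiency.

step 0: p <- (min(p, q) * p)         {0,1,2,3,4,5,6,7}
step 1: p <- min(10, (tid * 5))      {0,1,2,3,4,5,6,7}
step 2: p <- 0                       {0,1,2,3,4,5,6,7}
step 3: eval (p < (1 + (tid // 4)))  {0,1,2,3,4,5,6,7}
step 4: q <- 0                       {0,1,2,3,4,5,6,7}
step 5: p <- (p + 1)                 {0,1,2,3,4,5,6,7}
step 6: eval (p < (1 + (tid // 4)))  {0,1,2,3,4,5,6,7}
step 7: q <- 0                       {4,5,6,7}
step 8: p <- (p + 1)                 {4,5,6,7}
step 9: eval (p < (1 + (tid // 4)))  {4,5,6,7}
step 10: u <- max((11 + u), (tid + 9)) {0,1,2,3,4,5,6,7}

Answer: 11 steps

u: 13,12,11,12,13,14,15,16
p: 1,1,1,1,2,2,2,2
q: 0,0,0,0,0,0,0,0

steps = 11; useful = 76; efficiency = 76/88 = 19/22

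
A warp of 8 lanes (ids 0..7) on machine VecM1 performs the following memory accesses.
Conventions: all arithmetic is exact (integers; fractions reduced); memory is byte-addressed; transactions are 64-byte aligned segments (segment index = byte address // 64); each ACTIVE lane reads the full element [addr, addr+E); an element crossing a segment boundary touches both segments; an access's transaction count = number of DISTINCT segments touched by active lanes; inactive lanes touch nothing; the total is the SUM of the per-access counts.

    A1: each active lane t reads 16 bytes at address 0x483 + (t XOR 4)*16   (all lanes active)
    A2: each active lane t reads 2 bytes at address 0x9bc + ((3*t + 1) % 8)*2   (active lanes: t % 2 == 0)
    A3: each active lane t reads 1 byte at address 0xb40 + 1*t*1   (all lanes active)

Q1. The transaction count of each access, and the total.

A1: 3 transactions
A2: 2 transactions
A3: 1 transaction

Answer: 3,2,1; total 6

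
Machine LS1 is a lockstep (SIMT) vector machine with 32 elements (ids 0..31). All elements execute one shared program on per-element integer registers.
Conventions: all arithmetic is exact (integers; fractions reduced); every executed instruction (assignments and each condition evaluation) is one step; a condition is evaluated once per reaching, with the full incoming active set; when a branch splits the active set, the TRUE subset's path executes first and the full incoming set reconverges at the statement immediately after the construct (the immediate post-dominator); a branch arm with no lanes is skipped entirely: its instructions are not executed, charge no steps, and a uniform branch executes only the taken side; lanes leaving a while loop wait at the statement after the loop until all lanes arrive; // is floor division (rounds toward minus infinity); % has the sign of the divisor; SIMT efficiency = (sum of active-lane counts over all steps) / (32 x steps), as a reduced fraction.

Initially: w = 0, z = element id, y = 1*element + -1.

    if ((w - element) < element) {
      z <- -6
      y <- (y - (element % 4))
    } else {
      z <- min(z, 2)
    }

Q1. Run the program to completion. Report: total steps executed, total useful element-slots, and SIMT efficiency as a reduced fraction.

Answer: 4 steps, 95 useful, 95/128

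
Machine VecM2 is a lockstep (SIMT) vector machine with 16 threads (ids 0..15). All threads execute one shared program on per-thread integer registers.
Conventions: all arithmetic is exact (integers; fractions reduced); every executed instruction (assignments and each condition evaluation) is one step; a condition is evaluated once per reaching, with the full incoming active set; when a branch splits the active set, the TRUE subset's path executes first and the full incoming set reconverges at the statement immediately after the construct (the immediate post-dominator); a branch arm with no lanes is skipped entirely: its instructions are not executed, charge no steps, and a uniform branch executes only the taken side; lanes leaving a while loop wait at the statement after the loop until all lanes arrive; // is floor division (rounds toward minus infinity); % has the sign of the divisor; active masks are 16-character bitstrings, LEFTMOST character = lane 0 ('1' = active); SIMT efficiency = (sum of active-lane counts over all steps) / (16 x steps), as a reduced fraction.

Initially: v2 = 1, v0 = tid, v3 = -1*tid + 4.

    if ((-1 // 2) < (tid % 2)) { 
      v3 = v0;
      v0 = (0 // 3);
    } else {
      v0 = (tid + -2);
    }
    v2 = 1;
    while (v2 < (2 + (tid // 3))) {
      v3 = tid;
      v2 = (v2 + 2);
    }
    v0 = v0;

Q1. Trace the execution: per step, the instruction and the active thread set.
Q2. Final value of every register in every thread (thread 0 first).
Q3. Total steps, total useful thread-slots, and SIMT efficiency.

step 0: eval ((-1 // 2) < (tid % 2)) 1111111111111111
step 1: v3 <- v0                     1111111111111111
step 2: v0 <- (0 // 3)               1111111111111111
step 3: v2 <- 1                      1111111111111111
step 4: eval (v2 < (2 + (tid // 3))) 1111111111111111
step 5: v3 <- tid                    1111111111111111
step 6: v2 <- (v2 + 2)               1111111111111111
step 7: eval (v2 < (2 + (tid // 3))) 1111111111111111
step 8: v3 <- tid                    0000001111111111
step 9: v2 <- (v2 + 2)               0000001111111111
step 10: eval (v2 < (2 + (tid // 3))) 0000001111111111
step 11: v3 <- tid                    0000000000001111
step 12: v2 <- (v2 + 2)               0000000000001111
step 13: eval (v2 < (2 + (tid // 3))) 0000000000001111
step 14: v0 <- v0                     1111111111111111

Answer: 15 steps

v2: 3,3,3,3,3,3,5,5,5,5,5,5,7,7,7,7
v0: 0,0,0,0,0,0,0,0,0,0,0,0,0,0,0,0
v3: 0,1,2,3,4,5,6,7,8,9,10,11,12,13,14,15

steps = 15; useful = 186; efficiency = 186/240 = 31/40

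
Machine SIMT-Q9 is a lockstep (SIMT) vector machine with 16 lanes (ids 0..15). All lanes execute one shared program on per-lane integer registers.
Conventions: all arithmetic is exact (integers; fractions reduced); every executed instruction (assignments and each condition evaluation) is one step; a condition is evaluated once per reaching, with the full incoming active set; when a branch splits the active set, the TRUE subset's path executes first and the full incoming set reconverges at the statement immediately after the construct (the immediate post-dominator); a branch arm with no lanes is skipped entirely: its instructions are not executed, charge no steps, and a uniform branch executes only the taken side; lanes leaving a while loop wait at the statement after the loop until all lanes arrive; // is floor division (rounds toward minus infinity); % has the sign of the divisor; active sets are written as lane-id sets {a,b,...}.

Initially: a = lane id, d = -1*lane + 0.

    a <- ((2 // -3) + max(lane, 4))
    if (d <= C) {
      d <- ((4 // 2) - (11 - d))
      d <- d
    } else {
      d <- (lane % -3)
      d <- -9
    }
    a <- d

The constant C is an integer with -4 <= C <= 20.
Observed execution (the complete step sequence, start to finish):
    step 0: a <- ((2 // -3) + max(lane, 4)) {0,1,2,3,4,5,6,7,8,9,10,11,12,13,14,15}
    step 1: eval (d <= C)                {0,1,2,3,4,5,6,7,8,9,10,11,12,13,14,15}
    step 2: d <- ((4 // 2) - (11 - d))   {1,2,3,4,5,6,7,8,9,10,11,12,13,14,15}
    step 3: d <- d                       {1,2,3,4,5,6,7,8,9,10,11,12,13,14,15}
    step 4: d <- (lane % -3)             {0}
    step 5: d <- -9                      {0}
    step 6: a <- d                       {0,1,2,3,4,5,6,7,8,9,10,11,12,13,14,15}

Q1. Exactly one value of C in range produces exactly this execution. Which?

Answer: C = -1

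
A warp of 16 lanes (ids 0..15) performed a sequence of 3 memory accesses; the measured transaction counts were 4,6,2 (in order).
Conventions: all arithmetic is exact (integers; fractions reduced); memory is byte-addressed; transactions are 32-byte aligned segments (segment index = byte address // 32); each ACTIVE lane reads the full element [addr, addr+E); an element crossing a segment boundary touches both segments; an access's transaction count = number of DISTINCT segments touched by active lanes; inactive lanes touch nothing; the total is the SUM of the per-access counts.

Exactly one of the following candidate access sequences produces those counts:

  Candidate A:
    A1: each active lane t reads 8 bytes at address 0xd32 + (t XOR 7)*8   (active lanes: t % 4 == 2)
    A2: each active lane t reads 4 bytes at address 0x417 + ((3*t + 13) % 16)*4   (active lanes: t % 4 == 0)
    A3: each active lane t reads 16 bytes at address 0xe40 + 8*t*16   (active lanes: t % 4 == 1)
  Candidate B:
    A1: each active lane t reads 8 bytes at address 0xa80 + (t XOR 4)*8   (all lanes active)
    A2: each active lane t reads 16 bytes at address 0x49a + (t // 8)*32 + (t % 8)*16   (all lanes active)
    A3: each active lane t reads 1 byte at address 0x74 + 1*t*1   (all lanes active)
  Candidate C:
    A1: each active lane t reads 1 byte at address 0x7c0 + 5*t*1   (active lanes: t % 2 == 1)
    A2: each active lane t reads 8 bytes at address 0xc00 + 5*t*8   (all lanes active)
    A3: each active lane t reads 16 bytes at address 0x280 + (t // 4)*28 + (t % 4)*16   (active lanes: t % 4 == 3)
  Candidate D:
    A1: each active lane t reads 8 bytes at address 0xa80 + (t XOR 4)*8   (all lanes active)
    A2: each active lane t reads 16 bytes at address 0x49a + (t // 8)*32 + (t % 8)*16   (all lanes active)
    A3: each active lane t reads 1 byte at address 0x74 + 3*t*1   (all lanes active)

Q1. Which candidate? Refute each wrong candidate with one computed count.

A: A1 gives 5 transactions, not 4
C: A1 gives 3 transactions, not 4
D: A3 gives 3 transactions, not 2
B: all counts match (4,6,2)

Answer: B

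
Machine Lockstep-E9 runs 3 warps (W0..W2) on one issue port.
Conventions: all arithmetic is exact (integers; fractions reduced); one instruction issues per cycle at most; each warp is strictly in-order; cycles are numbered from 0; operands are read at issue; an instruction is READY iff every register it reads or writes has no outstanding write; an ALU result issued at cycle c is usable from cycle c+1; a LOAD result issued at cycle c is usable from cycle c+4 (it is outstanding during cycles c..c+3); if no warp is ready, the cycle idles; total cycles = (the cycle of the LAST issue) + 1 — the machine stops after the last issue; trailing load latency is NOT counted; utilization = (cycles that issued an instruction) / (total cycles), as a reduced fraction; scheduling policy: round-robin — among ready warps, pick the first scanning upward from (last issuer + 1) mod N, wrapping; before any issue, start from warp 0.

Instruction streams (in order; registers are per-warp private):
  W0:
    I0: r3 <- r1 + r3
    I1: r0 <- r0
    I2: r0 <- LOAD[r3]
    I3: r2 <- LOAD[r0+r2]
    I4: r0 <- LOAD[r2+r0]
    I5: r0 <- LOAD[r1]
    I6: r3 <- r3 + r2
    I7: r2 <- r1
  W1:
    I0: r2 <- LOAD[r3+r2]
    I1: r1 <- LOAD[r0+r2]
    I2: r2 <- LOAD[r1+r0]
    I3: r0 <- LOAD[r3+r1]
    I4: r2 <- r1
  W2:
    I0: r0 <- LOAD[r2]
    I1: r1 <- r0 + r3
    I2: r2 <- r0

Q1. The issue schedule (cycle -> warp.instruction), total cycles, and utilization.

cycle 0: W0.I0
cycle 1: W1.I0
cycle 2: W2.I0
cycle 3: W0.I1
cycle 4: W0.I2
cycle 5: W1.I1
cycle 6: W2.I1
cycle 7: W2.I2
cycle 8: W0.I3
cycle 9: W1.I2
cycle 10: W1.I3
cycle 11: idle
cycle 12: W0.I4
cycle 13: W1.I4
cycle 14: idle
cycle 15: idle
cycle 16: W0.I5
cycle 17: W0.I6
cycle 18: W0.I7

Answer: 19 cycles, utilization 16/19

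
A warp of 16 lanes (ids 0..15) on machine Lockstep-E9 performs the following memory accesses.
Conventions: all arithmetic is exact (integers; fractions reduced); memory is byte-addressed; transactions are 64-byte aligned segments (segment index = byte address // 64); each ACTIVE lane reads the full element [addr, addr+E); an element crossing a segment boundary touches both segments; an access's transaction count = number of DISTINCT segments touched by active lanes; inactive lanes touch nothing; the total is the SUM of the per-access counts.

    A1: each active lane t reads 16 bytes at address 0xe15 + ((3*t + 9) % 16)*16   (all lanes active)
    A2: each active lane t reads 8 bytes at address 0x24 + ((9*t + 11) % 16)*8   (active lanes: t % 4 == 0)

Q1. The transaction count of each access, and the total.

A1: 5 transactions
A2: 3 transactions

Answer: 5,3; total 8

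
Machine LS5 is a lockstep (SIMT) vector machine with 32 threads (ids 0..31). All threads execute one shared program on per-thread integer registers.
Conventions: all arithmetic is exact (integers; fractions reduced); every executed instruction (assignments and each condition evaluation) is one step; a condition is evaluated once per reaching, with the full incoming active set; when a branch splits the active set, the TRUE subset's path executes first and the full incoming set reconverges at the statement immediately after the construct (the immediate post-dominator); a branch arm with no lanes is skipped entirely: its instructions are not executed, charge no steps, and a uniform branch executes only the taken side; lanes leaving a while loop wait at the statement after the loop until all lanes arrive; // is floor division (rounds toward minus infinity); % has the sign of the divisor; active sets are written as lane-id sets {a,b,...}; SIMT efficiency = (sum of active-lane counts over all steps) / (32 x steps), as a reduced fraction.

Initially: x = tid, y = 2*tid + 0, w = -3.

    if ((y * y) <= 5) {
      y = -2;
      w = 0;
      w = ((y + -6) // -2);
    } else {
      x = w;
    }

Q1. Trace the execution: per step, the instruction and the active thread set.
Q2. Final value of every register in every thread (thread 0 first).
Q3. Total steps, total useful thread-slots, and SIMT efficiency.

step 0: eval ((y * y) <= 5)          {0,1,2,3,4,5,6,7,8,9,10,11,12,13,14,15,16,17,18,19,20,21,22,23,24,25,26,27,28,29,30,31}
step 1: y <- -2                      {0,1}
step 2: w <- 0                       {0,1}
step 3: w <- ((y + -6) // -2)        {0,1}
step 4: x <- w                       {2,3,4,5,6,7,8,9,10,11,12,13,14,15,16,17,18,19,20,21,22,23,24,25,26,27,28,29,30,31}

Answer: 5 steps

x: 0,1,-3,-3,-3,-3,-3,-3,-3,-3,-3,-3,-3,-3,-3,-3,-3,-3,-3,-3,-3,-3,-3,-3,-3,-3,-3,-3,-3,-3,-3,-3
y: -2,-2,4,6,8,10,12,14,16,18,20,22,24,26,28,30,32,34,36,38,40,42,44,46,48,50,52,54,56,58,60,62
w: 4,4,-3,-3,-3,-3,-3,-3,-3,-3,-3,-3,-3,-3,-3,-3,-3,-3,-3,-3,-3,-3,-3,-3,-3,-3,-3,-3,-3,-3,-3,-3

steps = 5; useful = 68; efficiency = 68/160 = 17/40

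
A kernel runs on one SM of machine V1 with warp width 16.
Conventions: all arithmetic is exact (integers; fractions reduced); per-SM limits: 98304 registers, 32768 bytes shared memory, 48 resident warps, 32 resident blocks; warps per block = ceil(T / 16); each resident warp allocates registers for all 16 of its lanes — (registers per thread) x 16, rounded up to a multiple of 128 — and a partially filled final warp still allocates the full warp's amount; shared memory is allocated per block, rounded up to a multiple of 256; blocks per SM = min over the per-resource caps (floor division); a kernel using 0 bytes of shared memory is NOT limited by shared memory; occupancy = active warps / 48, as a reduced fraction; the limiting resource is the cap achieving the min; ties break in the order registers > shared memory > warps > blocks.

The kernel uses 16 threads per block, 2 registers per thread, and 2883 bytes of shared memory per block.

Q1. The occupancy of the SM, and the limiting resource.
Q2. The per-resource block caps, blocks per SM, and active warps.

Answer: occupancy 5/24, limited by shared memory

registers: 768 blocks
shared memory: 10 blocks
warps: 48 blocks
blocks: 32 blocks

Answer: 10 blocks, 10 active warps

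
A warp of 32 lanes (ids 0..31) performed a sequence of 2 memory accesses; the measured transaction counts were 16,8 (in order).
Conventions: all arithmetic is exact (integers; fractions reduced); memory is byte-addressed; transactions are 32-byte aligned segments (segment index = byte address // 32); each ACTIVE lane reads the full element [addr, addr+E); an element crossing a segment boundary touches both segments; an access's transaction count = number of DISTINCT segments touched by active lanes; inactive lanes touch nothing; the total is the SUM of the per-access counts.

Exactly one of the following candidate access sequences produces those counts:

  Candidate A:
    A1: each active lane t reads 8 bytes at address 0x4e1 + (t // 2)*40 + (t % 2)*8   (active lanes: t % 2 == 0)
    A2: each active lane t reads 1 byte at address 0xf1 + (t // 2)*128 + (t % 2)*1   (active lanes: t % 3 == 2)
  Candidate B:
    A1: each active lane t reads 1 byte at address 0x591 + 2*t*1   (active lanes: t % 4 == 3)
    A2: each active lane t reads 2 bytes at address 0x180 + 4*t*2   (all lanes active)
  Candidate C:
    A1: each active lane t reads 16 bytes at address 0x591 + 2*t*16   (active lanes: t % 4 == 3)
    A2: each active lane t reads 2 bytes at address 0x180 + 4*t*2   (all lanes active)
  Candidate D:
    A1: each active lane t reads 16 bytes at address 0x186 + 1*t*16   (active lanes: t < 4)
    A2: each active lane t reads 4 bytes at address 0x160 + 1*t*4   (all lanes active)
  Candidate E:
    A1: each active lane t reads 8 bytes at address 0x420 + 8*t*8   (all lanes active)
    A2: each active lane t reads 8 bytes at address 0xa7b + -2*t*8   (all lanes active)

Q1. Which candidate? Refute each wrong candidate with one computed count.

A: A1 gives 20 transactions, not 16
B: A1 gives 3 transactions, not 16
D: A1 gives 3 transactions, not 16
E: A1 gives 32 transactions, not 16
C: all counts match (16,8)

Answer: C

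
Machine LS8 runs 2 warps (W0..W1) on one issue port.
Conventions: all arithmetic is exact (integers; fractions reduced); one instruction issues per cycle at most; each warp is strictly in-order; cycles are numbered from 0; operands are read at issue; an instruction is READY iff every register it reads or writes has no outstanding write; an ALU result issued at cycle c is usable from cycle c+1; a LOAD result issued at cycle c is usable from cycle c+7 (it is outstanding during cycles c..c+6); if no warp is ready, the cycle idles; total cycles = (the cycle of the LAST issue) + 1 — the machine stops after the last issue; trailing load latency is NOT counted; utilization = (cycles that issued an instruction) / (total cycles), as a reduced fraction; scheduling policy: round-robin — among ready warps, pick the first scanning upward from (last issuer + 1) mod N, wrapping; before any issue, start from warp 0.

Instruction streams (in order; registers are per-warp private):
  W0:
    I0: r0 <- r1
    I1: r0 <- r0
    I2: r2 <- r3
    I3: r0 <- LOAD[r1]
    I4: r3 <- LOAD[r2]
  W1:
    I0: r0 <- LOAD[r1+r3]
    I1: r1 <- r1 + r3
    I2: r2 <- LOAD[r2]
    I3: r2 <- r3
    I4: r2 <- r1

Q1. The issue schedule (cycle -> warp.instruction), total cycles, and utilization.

cycle 0: W0.I0
cycle 1: W1.I0
cycle 2: W0.I1
cycle 3: W1.I1
cycle 4: W0.I2
cycle 5: W1.I2
cycle 6: W0.I3
cycle 7: W0.I4
cycle 8: idle
cycle 9: idle
cycle 10: idle
cycle 11: idle
cycle 12: W1.I3
cycle 13: W1.I4

Answer: 14 cycles, utilization 5/7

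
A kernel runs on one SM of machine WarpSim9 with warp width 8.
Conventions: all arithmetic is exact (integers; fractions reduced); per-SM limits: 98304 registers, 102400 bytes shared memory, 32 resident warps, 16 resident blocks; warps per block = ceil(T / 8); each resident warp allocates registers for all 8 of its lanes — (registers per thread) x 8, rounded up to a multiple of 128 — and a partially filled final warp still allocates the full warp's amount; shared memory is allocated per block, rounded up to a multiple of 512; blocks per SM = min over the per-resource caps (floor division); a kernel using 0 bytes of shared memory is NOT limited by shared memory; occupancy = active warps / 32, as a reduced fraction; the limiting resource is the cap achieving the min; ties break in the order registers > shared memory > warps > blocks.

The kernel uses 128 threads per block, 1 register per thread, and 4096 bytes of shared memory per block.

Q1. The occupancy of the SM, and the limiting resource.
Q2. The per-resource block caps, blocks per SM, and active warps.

Answer: occupancy 1, limited by warps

registers: 48 blocks
shared memory: 25 blocks
warps: 2 blocks
blocks: 16 blocks

Answer: 2 blocks, 32 active warps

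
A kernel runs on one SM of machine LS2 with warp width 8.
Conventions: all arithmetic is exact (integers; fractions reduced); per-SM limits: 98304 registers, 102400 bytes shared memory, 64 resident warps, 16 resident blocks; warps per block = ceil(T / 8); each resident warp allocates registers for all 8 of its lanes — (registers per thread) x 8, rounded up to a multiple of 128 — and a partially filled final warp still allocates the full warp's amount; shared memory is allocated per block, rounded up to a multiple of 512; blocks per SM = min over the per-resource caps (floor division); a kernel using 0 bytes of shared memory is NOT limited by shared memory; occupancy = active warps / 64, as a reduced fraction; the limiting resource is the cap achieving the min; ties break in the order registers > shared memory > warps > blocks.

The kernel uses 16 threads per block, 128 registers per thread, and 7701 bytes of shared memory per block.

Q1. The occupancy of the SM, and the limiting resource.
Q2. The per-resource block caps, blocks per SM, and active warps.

Answer: occupancy 3/8, limited by shared memory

registers: 48 blocks
shared memory: 12 blocks
warps: 32 blocks
blocks: 16 blocks

Answer: 12 blocks, 24 active warps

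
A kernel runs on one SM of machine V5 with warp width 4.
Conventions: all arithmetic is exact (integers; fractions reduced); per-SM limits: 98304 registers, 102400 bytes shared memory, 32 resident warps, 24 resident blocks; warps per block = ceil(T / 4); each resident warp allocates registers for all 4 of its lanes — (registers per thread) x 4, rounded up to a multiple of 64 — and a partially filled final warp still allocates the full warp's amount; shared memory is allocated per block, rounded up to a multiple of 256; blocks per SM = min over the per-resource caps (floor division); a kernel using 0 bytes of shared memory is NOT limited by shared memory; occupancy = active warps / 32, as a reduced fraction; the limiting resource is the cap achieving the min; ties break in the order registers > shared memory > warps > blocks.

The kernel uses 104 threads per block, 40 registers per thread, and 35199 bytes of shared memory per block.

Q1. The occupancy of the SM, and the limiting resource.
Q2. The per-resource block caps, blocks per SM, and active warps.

Answer: occupancy 13/16, limited by warps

registers: 19 blocks
shared memory: 2 blocks
warps: 1 block
blocks: 24 blocks

Answer: 1 block, 26 active warps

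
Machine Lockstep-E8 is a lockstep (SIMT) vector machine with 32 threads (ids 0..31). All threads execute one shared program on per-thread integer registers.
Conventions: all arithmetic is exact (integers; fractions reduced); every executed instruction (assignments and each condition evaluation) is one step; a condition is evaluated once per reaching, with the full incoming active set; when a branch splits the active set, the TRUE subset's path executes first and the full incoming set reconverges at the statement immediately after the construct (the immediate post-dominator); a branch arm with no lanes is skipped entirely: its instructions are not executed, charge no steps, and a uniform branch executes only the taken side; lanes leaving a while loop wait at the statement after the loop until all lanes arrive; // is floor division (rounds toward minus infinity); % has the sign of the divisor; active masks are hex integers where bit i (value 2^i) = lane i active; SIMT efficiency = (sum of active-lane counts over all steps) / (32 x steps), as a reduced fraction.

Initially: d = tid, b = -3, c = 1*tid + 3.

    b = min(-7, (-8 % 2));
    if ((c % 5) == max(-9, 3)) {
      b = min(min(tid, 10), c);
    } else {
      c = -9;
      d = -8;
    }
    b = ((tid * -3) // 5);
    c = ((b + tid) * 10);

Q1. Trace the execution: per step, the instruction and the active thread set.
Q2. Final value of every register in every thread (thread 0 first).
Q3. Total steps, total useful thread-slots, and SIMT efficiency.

step 0: b <- min(-7, (-8 % 2))       0xffffffff
step 1: eval ((c % 5) == max(-9, 3)) 0xffffffff
step 2: b <- min(min(tid, 10), c)    0x42108421
step 3: c <- -9                      0xbdef7bde
step 4: d <- -8                      0xbdef7bde
step 5: b <- ((tid * -3) // 5)       0xffffffff
step 6: c <- ((b + tid) * 10)        0xffffffff

Answer: 7 steps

d: 0,-8,-8,-8,-8,5,-8,-8,-8,-8,10,-8,-8,-8,-8,15,-8,-8,-8,-8,20,-8,-8,-8,-8,25,-8,-8,-8,-8,30,-8
b: 0,-1,-2,-2,-3,-3,-4,-5,-5,-6,-6,-7,-8,-8,-9,-9,-10,-11,-11,-12,-12,-13,-14,-14,-15,-15,-16,-17,-17,-18,-18,-19
c: 0,0,0,10,10,20,20,20,30,30,40,40,40,50,50,60,60,60,70,70,80,80,80,90,90,100,100,100,110,110,120,120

steps = 7; useful = 185; efficiency = 185/224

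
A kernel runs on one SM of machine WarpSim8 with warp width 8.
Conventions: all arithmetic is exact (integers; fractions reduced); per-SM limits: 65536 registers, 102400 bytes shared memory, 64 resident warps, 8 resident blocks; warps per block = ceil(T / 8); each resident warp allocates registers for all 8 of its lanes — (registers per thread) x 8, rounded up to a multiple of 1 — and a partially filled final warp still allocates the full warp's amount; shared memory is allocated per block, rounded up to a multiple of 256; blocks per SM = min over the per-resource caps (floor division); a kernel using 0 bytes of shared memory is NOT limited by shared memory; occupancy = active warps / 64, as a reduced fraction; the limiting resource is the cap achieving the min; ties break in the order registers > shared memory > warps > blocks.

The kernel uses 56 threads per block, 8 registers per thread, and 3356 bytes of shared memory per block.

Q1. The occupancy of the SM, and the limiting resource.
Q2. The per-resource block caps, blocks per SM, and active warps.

Answer: occupancy 7/8, limited by blocks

registers: 146 blocks
shared memory: 28 blocks
warps: 9 blocks
blocks: 8 blocks

Answer: 8 blocks, 56 active warps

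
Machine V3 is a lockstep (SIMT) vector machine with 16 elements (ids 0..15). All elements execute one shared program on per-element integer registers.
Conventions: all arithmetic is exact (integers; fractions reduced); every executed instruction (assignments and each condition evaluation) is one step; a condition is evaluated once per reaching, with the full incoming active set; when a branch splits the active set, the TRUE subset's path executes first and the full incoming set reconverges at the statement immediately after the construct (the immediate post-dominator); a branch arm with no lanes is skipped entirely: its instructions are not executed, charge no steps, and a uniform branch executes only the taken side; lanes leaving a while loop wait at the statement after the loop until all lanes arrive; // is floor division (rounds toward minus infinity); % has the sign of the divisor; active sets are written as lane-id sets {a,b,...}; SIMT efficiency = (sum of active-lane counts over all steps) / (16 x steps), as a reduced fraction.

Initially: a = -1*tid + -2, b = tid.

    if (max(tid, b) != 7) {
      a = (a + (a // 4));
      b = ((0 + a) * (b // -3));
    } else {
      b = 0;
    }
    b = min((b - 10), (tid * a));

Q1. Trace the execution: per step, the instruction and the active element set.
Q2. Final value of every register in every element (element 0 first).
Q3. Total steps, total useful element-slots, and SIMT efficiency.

step 0: eval (max(tid, b) != 7)      {0,1,2,3,4,5,6,7,8,9,10,11,12,13,14,15}
step 1: a <- (a + (a // 4))          {0,1,2,3,4,5,6,8,9,10,11,12,13,14,15}
step 2: b <- ((0 + a) * (b // -3))   {0,1,2,3,4,5,6,8,9,10,11,12,13,14,15}
step 3: b <- 0                       {7}
step 4: b <- min((b - 10), (tid * a)) {0,1,2,3,4,5,6,7,8,9,10,11,12,13,14,15}

Answer: 5 steps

a: -3,-4,-5,-7,-8,-9,-10,-9,-13,-14,-15,-17,-18,-19,-20,-22
b: -10,-6,-10,-21,-32,-45,-60,-63,-104,-126,-150,-187,-216,-247,-280,-330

steps = 5; useful = 63; efficiency = 63/80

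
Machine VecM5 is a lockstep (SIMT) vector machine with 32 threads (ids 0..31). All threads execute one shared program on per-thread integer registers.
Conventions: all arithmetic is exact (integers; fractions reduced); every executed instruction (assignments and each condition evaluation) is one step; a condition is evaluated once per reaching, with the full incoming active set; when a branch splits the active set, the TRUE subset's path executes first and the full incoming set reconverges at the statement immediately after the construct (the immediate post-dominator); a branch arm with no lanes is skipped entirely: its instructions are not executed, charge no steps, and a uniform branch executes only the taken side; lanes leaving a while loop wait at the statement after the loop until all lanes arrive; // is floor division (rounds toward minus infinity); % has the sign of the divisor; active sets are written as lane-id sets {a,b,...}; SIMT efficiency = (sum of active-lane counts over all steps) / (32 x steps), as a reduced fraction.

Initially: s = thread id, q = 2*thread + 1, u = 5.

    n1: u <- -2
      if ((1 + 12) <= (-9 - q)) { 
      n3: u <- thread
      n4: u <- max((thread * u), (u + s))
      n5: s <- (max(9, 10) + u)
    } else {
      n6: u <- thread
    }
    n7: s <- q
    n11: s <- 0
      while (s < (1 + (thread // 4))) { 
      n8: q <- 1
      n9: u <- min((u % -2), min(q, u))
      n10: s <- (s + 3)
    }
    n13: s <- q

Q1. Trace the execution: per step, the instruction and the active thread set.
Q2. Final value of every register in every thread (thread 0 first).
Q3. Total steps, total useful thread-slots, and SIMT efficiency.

step 0: u <- -2                      {0,1,2,3,4,5,6,7,8,9,10,11,12,13,14,15,16,17,18,19,20,21,22,23,24,25,26,27,28,29,30,31}
step 1: eval ((1 + 12) <= (-9 - q))  {0,1,2,3,4,5,6,7,8,9,10,11,12,13,14,15,16,17,18,19,20,21,22,23,24,25,26,27,28,29,30,31}
step 2: u <- thread                  {0,1,2,3,4,5,6,7,8,9,10,11,12,13,14,15,16,17,18,19,20,21,22,23,24,25,26,27,28,29,30,31}
step 3: s <- q                       {0,1,2,3,4,5,6,7,8,9,10,11,12,13,14,15,16,17,18,19,20,21,22,23,24,25,26,27,28,29,30,31}
step 4: s <- 0                       {0,1,2,3,4,5,6,7,8,9,10,11,12,13,14,15,16,17,18,19,20,21,22,23,24,25,26,27,28,29,30,31}
step 5: eval (s < (1 + (thread // 4))) {0,1,2,3,4,5,6,7,8,9,10,11,12,13,14,15,16,17,18,19,20,21,22,23,24,25,26,27,28,29,30,31}
step 6: q <- 1                       {0,1,2,3,4,5,6,7,8,9,10,11,12,13,14,15,16,17,18,19,20,21,22,23,24,25,26,27,28,29,30,31}
step 7: u <- min((u % -2), min(q, u)) {0,1,2,3,4,5,6,7,8,9,10,11,12,13,14,15,16,17,18,19,20,21,22,23,24,25,26,27,28,29,30,31}
step 8: s <- (s + 3)                 {0,1,2,3,4,5,6,7,8,9,10,11,12,13,14,15,16,17,18,19,20,21,22,23,24,25,26,27,28,29,30,31}
step 9: eval (s < (1 + (thread // 4))) {0,1,2,3,4,5,6,7,8,9,10,11,12,13,14,15,16,17,18,19,20,21,22,23,24,25,26,27,28,29,30,31}
step 10: q <- 1                       {12,13,14,15,16,17,18,19,20,21,22,23,24,25,26,27,28,29,30,31}
step 11: u <- min((u % -2), min(q, u)) {12,13,14,15,16,17,18,19,20,21,22,23,24,25,26,27,28,29,30,31}
step 12: s <- (s + 3)                 {12,13,14,15,16,17,18,19,20,21,22,23,24,25,26,27,28,29,30,31}
step 13: eval (s < (1 + (thread // 4))) {12,13,14,15,16,17,18,19,20,21,22,23,24,25,26,27,28,29,30,31}
step 14: q <- 1                       {24,25,26,27,28,29,30,31}
step 15: u <- min((u % -2), min(q, u)) {24,25,26,27,28,29,30,31}
step 16: s <- (s + 3)                 {24,25,26,27,28,29,30,31}
step 17: eval (s < (1 + (thread // 4))) {24,25,26,27,28,29,30,31}
step 18: s <- q                       {0,1,2,3,4,5,6,7,8,9,10,11,12,13,14,15,16,17,18,19,20,21,22,23,24,25,26,27,28,29,30,31}

Answer: 19 steps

s: 1,1,1,1,1,1,1,1,1,1,1,1,1,1,1,1,1,1,1,1,1,1,1,1,1,1,1,1,1,1,1,1
q: 1,1,1,1,1,1,1,1,1,1,1,1,1,1,1,1,1,1,1,1,1,1,1,1,1,1,1,1,1,1,1,1
u: 0,-1,0,-1,0,-1,0,-1,0,-1,0,-1,0,-1,0,-1,0,-1,0,-1,0,-1,0,-1,0,-1,0,-1,0,-1,0,-1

steps = 19; useful = 464; efficiency = 464/608 = 29/38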